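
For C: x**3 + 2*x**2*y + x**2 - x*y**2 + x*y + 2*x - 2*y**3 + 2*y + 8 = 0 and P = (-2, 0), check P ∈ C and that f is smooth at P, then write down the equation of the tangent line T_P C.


Tangent line at P: 10*x + 8*y + 20 = 0.

Step 1: f(-2, 0) = 0, so P lies on C.
Step 2: partial derivatives
  f_x(x, y) = 3*x**2 + 4*x*y + 2*x - y**2 + y + 2, f_y(x, y) = 2*x**2 - 2*x*y + x - 6*y**2 + 2.
  f_x(P) = 10, f_y(P) = 8 (gradient nonzero, so P is smooth).
Step 3: tangent line at P: 10·(x − -2) + 8·(y − 0) = 0.
Expanding: 10*x + 8*y + 20 = 0.


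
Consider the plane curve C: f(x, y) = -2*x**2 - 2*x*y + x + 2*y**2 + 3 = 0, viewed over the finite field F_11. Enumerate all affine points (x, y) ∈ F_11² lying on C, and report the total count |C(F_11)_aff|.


Affine F_11-points: {(0, 2), (0, 9), (3, 7), (4, 2), (7, 0), (7, 7), (8, 9), (8, 10), (10, 0), (10, 10)}; count = 10.

For each of the 121 pairs (x, y) ∈ F_11², evaluate f(x, y) mod 11. Record the zeros.
  x = 0: [0↦3, 1↦5, 2↦0, 3↦10, 4↦2, 5↦9, 6↦9, 7↦2, 8↦10, 9↦0, 10↦5]  zeros at y ∈ {2, 9}
  x = 1: [0↦2, 1↦2, 2↦6, 3↦3, 4↦4, 5↦9, 6↦7, 7↦9, 8↦4, 9↦3, 10↦6]  zeros at y ∈ ∅
  x = 2: [0↦8, 1↦6, 2↦8, 3↦3, 4↦2, 5↦5, 6↦1, 7↦1, 8↦5, 9↦2, 10↦3]  zeros at y ∈ ∅
  x = 3: [0↦10, 1↦6, 2↦6, 3↦10, 4↦7, 5↦8, 6↦2, 7↦0, 8↦2, 9↦8, 10↦7]  zeros at y ∈ {7}
  x = 4: [0↦8, 1↦2, 2↦0, 3↦2, 4↦8, 5↦7, 6↦10, 7↦6, 8↦6, 9↦10, 10↦7]  zeros at y ∈ {2}
  x = 5: [0↦2, 1↦5, 2↦1, 3↦1, 4↦5, 5↦2, 6↦3, 7↦8, 8↦6, 9↦8, 10↦3]  zeros at y ∈ ∅
  x = 6: [0↦3, 1↦4, 2↦9, 3↦7, 4↦9, 5↦4, 6↦3, 7↦6, 8↦2, 9↦2, 10↦6]  zeros at y ∈ ∅
  x = 7: [0↦0, 1↦10, 2↦2, 3↦9, 4↦9, 5↦2, 6↦10, 7↦0, 8↦5, 9↦3, 10↦5]  zeros at y ∈ {0, 7}
  x = 8: [0↦4, 1↦1, 2↦2, 3↦7, 4↦5, 5↦7, 6↦2, 7↦1, 8↦4, 9↦0, 10↦0]  zeros at y ∈ {9, 10}
  x = 9: [0↦4, 1↦10, 2↦9, 3↦1, 4↦8, 5↦8, 6↦1, 7↦9, 8↦10, 9↦4, 10↦2]  zeros at y ∈ ∅
  x = 10: [0↦0, 1↦4, 2↦1, 3↦2, 4↦7, 5↦5, 6↦7, 7↦2, 8↦1, 9↦4, 10↦0]  zeros at y ∈ {0, 10}
Collecting zeros: affine points = {(0, 2), (0, 9), (3, 7), (4, 2), (7, 0), (7, 7), (8, 9), (8, 10), (10, 0), (10, 10)}.
Total count |C(F_11)_aff| = 10.


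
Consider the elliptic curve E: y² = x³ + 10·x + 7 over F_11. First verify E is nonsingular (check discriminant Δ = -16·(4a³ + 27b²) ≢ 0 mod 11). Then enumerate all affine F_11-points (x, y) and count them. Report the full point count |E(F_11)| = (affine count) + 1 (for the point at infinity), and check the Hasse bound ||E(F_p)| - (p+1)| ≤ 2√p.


Affine points = {(3, 3), (3, 8), (4, 1), (4, 10), (8, 4), (8, 7), (9, 1), (9, 10)}; affine count = 8; |E(F_11)| = 9.

Discriminant check: Δ ∝ 4a³ + 27b² = 4·10³ + 27·7² = 4·1000 + 27·49 ≡ 10 (mod 11). Nonzero ⇒ E is nonsingular.
For each x ∈ F_11, compute rhs = x³ + 10·x + 7 mod 11, then count y ∈ F_11 with y² ≡ rhs.
  x = 0: rhs = 7, matching y values: none (0 points).
  x = 1: rhs = 7, matching y values: none (0 points).
  x = 2: rhs = 2, matching y values: none (0 points).
  x = 3: rhs = 9, matching y values: 3, 8 (2 points).
  x = 4: rhs = 1, matching y values: 1, 10 (2 points).
  x = 5: rhs = 6, matching y values: none (0 points).
  x = 6: rhs = 8, matching y values: none (0 points).
  x = 7: rhs = 2, matching y values: none (0 points).
  x = 8: rhs = 5, matching y values: 4, 7 (2 points).
  x = 9: rhs = 1, matching y values: 1, 10 (2 points).
  x = 10: rhs = 7, matching y values: none (0 points).
Total affine count: 8.
Full point count |E(F_11)| = 8 + 1 = 9.
Hasse bound: |9 − (11+1)| = |-3| = 3 ≤ 2√11 ≈ 6.6332 ✓.


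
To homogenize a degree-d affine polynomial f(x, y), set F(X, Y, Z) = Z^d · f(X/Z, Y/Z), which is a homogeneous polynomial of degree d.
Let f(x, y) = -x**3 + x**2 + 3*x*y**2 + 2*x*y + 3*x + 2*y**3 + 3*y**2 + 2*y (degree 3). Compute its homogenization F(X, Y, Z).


F(X, Y, Z) = -X**3 + X**2*Z + 3*X*Y**2 + 2*X*Y*Z + 3*X*Z**2 + 2*Y**3 + 3*Y**2*Z + 2*Y*Z**2

deg(f) = 3.
Substitute x = X/Z, y = Y/Z into f, then multiply by Z^3.
  monomial -1·x^3·y^0 ↦ -1·X^3·Y^0·Z^0.
  monomial 1·x^2·y^0 ↦ 1·X^2·Y^0·Z^1.
  monomial 3·x^1·y^2 ↦ 3·X^1·Y^2·Z^0.
  monomial 2·x^1·y^1 ↦ 2·X^1·Y^1·Z^1.
  monomial 3·x^1·y^0 ↦ 3·X^1·Y^0·Z^2.
  monomial 2·x^0·y^3 ↦ 2·X^0·Y^3·Z^0.
  monomial 3·x^0·y^2 ↦ 3·X^0·Y^2·Z^1.
  monomial 2·x^0·y^1 ↦ 2·X^0·Y^1·Z^2.
Collecting: F(X, Y, Z) = -X**3 + X**2*Z + 3*X*Y**2 + 2*X*Y*Z + 3*X*Z**2 + 2*Y**3 + 3*Y**2*Z + 2*Y*Z**2.


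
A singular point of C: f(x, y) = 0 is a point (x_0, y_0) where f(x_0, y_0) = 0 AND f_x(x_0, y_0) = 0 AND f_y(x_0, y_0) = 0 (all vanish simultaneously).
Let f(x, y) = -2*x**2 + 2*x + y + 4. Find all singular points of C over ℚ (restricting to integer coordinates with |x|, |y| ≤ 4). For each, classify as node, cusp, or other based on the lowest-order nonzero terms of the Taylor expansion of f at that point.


No singular points in the scanned grid; C is smooth there.

Compute partial derivatives:
  f_x = 2 - 4*x.
  f_y = 1.
f_y = 1 is a nonzero constant, so f_y never vanishes: no point (x, y) can satisfy f = f_x = f_y = 0. In particular no (x, y) ∈ {−4, ..., 4}² is singular; the curve is smooth.


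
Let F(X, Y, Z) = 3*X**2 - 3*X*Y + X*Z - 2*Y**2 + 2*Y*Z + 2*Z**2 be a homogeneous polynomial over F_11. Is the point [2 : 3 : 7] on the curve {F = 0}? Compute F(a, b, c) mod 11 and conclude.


F(2,3,7) ≡ 9 (mod 11); P is NOT on the curve.

Evaluate F(2, 3, 7) term-by-term (mod 11).
  3*X**2 ↦ 3·4·1·1 = 12
  -3*X*Y ↦ -3·2·3·1 = -18
  X*Z ↦ 1·2·1·7 = 14
  -2*Y**2 ↦ -2·1·9·1 = -18
  2*Y*Z ↦ 2·1·3·7 = 42
  2*Z**2 ↦ 2·1·1·49 = 98
Sum: F(2, 3, 7) = (12) + (-18) + (14) + (-18) + (42) + (98) = 130.
Reducing mod 11: 130 ≡ 9 (mod 11).
Since F(a, b, c) ≡ 9 ≠ 0 (mod 11), P does NOT lie on the curve.


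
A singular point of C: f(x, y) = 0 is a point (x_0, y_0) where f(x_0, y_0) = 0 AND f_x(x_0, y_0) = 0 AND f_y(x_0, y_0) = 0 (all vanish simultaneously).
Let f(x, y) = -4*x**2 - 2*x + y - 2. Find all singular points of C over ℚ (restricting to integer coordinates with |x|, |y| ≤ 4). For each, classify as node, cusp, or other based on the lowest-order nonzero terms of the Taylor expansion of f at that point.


No singular points in the scanned grid; C is smooth there.

Compute partial derivatives:
  f_x = -8*x - 2.
  f_y = 1.
f_y = 1 is a nonzero constant, so f_y never vanishes: no point (x, y) can satisfy f = f_x = f_y = 0. In particular no (x, y) ∈ {−4, ..., 4}² is singular; the curve is smooth.


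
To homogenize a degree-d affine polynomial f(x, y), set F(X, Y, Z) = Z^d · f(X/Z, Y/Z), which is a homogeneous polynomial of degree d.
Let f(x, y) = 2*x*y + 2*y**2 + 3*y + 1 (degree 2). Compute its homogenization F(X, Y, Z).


F(X, Y, Z) = 2*X*Y + 2*Y**2 + 3*Y*Z + Z**2

deg(f) = 2.
Substitute x = X/Z, y = Y/Z into f, then multiply by Z^2.
  monomial 2·x^1·y^1 ↦ 2·X^1·Y^1·Z^0.
  monomial 2·x^0·y^2 ↦ 2·X^0·Y^2·Z^0.
  monomial 3·x^0·y^1 ↦ 3·X^0·Y^1·Z^1.
  monomial 1·x^0·y^0 ↦ 1·X^0·Y^0·Z^2.
Collecting: F(X, Y, Z) = 2*X*Y + 2*Y**2 + 3*Y*Z + Z**2.


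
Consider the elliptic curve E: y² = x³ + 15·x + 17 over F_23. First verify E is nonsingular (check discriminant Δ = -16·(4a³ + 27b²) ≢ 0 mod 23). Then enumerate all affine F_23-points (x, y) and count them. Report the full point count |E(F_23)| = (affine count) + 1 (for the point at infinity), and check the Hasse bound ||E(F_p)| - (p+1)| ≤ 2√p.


Affine points = {(2, 3), (2, 20), (4, 7), (4, 16), (6, 1), (6, 22), (11, 8), (11, 15), (12, 4), (12, 19), (14, 2), (14, 21), (15, 11), (15, 12), (16, 11), (16, 12), (18, 1), (18, 22), (19, 10), (19, 13), (21, 5), (21, 18), (22, 1), (22, 22)}; affine count = 24; |E(F_23)| = 25.

Discriminant check: Δ ∝ 4a³ + 27b² = 4·15³ + 27·17² = 4·3375 + 27·289 ≡ 5 (mod 23). Nonzero ⇒ E is nonsingular.
For each x ∈ F_23, compute rhs = x³ + 15·x + 17 mod 23, then count y ∈ F_23 with y² ≡ rhs.
  x = 0: rhs = 17, matching y values: none (0 points).
  x = 1: rhs = 10, matching y values: none (0 points).
  x = 2: rhs = 9, matching y values: 3, 20 (2 points).
  x = 3: rhs = 20, matching y values: none (0 points).
  x = 4: rhs = 3, matching y values: 7, 16 (2 points).
  x = 5: rhs = 10, matching y values: none (0 points).
  x = 6: rhs = 1, matching y values: 1, 22 (2 points).
  x = 7: rhs = 5, matching y values: none (0 points).
  x = 8: rhs = 5, matching y values: none (0 points).
  x = 9: rhs = 7, matching y values: none (0 points).
  x = 10: rhs = 17, matching y values: none (0 points).
  x = 11: rhs = 18, matching y values: 8, 15 (2 points).
  x = 12: rhs = 16, matching y values: 4, 19 (2 points).
  x = 13: rhs = 17, matching y values: none (0 points).
  x = 14: rhs = 4, matching y values: 2, 21 (2 points).
  x = 15: rhs = 6, matching y values: 11, 12 (2 points).
  x = 16: rhs = 6, matching y values: 11, 12 (2 points).
  x = 17: rhs = 10, matching y values: none (0 points).
  x = 18: rhs = 1, matching y values: 1, 22 (2 points).
  x = 19: rhs = 8, matching y values: 10, 13 (2 points).
  x = 20: rhs = 14, matching y values: none (0 points).
  x = 21: rhs = 2, matching y values: 5, 18 (2 points).
  x = 22: rhs = 1, matching y values: 1, 22 (2 points).
Total affine count: 24.
Full point count |E(F_23)| = 24 + 1 = 25.
Hasse bound: |25 − (23+1)| = |1| = 1 ≤ 2√23 ≈ 9.5917 ✓.


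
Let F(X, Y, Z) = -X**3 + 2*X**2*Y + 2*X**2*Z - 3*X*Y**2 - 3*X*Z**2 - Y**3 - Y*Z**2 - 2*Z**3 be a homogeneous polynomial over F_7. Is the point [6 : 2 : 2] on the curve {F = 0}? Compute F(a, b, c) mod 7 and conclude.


F(6,2,2) ≡ 1 (mod 7); P is NOT on the curve.

Evaluate F(6, 2, 2) term-by-term (mod 7).
  -X**3 ↦ -1·216·1·1 = -216
  2*X**2*Y ↦ 2·36·2·1 = 144
  2*X**2*Z ↦ 2·36·1·2 = 144
  -3*X*Y**2 ↦ -3·6·4·1 = -72
  -3*X*Z**2 ↦ -3·6·1·4 = -72
  -Y**3 ↦ -1·1·8·1 = -8
  -Y*Z**2 ↦ -1·1·2·4 = -8
  -2*Z**3 ↦ -2·1·1·8 = -16
Sum: F(6, 2, 2) = (-216) + (144) + (144) + (-72) + (-72) + (-8) + (-8) + (-16) = -104.
Reducing mod 7: -104 ≡ 1 (mod 7).
Since F(a, b, c) ≡ 1 ≠ 0 (mod 7), P does NOT lie on the curve.


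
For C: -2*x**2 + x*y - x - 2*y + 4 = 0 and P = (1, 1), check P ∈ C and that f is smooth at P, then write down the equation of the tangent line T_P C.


Tangent line at P: -4*x - y + 5 = 0.

Step 1: f(1, 1) = 0, so P lies on C.
Step 2: partial derivatives
  f_x(x, y) = -4*x + y - 1, f_y(x, y) = x - 2.
  f_x(P) = -4, f_y(P) = -1 (gradient nonzero, so P is smooth).
Step 3: tangent line at P: -4·(x − 1) + -1·(y − 1) = 0.
Expanding: -4*x - y + 5 = 0.


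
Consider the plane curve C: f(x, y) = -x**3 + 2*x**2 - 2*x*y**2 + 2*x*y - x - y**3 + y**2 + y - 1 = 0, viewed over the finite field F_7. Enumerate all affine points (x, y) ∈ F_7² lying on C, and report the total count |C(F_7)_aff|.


Affine F_7-points: {(0, 1), (0, 6), (1, 1), (1, 2), (1, 3), (2, 3), (5, 4), (6, 3)}; count = 8.

For each of the 49 pairs (x, y) ∈ F_7², evaluate f(x, y) mod 7. Record the zeros.
  x = 0: [0↦6, 1↦0, 2↦4, 3↦5, 4↦4, 5↦2, 6↦0]  zeros at y ∈ {1, 6}
  x = 1: [0↦6, 1↦0, 2↦0, 3↦0, 4↦1, 5↦4, 6↦3]  zeros at y ∈ {1, 2, 3}
  x = 2: [0↦4, 1↦5, 2↦1, 3↦0, 4↦3, 5↦4, 6↦4]  zeros at y ∈ {3}
  x = 3: [0↦1, 1↦2, 2↦1, 3↦6, 4↦4, 5↦3, 6↦4]  zeros at y ∈ ∅
  x = 4: [0↦5, 1↦6, 2↦1, 3↦5, 4↦5, 5↦2, 6↦4]  zeros at y ∈ ∅
  x = 5: [0↦3, 1↦4, 2↦2, 3↦5, 4↦0, 5↦2, 6↦5]  zeros at y ∈ {4}
  x = 6: [0↦3, 1↦4, 2↦5, 3↦0, 4↦4, 5↦4, 6↦1]  zeros at y ∈ {3}
Collecting zeros: affine points = {(0, 1), (0, 6), (1, 1), (1, 2), (1, 3), (2, 3), (5, 4), (6, 3)}.
Total count |C(F_7)_aff| = 8.


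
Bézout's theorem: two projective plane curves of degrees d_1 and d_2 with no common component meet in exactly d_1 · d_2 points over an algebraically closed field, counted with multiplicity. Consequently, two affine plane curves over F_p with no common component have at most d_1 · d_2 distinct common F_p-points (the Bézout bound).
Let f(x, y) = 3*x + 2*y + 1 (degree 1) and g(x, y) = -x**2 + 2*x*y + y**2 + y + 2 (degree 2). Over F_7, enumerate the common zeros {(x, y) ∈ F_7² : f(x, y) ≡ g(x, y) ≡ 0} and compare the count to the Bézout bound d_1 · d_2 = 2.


Common zeros: {(0, 3)}; count = 1; Bézout bound = 2.

deg(f) = 1, deg(g) = 2, so Bézout bound = 2.
Scan x ∈ F_7. For each x, list the y ∈ F_7 with f(x, y) ≡ 0 and those with g(x, y) ≡ 0 (mod 7); the common zeros in that column are the intersection.
  x = 0: f ≡ 0 at y ∈ {3}; g ≡ 0 at y ∈ {3}; common: {3}.
  x = 1: f ≡ 0 at y ∈ {5}; g ≡ 0 at y ∈ ∅; common: ∅.
  x = 2: f ≡ 0 at y ∈ {0}; g ≡ 0 at y ∈ ∅; common: ∅.
  x = 3: f ≡ 0 at y ∈ {2}; g ≡ 0 at y ∈ {0}; common: ∅.
  x = 4: f ≡ 0 at y ∈ {4}; g ≡ 0 at y ∈ {0, 5}; common: ∅.
  x = 5: f ≡ 0 at y ∈ {6}; g ≡ 0 at y ∈ ∅; common: ∅.
  x = 6: f ≡ 0 at y ∈ {1}; g ≡ 0 at y ∈ {3, 5}; common: ∅.
Collecting: common zeros = {(0, 3)}, so the count is 1.
Comparison with the Bézout bound: 1 ≤ 2 = deg(f)·deg(g), as expected for curves with no common component (the affine F_7-count falls short of the bound because intersections may lie at infinity, over extension fields, or carry multiplicity).


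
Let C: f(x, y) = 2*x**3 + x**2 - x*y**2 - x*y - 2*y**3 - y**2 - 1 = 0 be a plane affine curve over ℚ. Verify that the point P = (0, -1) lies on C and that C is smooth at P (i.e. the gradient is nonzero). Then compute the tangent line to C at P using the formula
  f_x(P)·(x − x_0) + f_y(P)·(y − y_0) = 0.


Tangent line at P: -4*y - 4 = 0.

Step 1: f(0, -1) = 0, so P lies on C.
Step 2: partial derivatives
  f_x(x, y) = 6*x**2 + 2*x - y**2 - y, f_y(x, y) = -2*x*y - x - 6*y**2 - 2*y.
  f_x(P) = 0, f_y(P) = -4 (gradient nonzero, so P is smooth).
Step 3: tangent line at P: 0·(x − 0) + -4·(y − -1) = 0.
Expanding: -4*y - 4 = 0.


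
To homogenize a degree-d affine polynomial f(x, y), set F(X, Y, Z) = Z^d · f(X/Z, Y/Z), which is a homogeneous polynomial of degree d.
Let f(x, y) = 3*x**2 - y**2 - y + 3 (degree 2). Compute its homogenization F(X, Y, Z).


F(X, Y, Z) = 3*X**2 - Y**2 - Y*Z + 3*Z**2

deg(f) = 2.
Substitute x = X/Z, y = Y/Z into f, then multiply by Z^2.
  monomial 3·x^2·y^0 ↦ 3·X^2·Y^0·Z^0.
  monomial -1·x^0·y^2 ↦ -1·X^0·Y^2·Z^0.
  monomial -1·x^0·y^1 ↦ -1·X^0·Y^1·Z^1.
  monomial 3·x^0·y^0 ↦ 3·X^0·Y^0·Z^2.
Collecting: F(X, Y, Z) = 3*X**2 - Y**2 - Y*Z + 3*Z**2.


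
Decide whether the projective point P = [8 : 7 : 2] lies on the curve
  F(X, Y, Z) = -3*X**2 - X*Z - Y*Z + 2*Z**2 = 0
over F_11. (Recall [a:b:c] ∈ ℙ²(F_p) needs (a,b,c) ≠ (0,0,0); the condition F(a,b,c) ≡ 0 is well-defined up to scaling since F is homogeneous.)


F(8,7,2) ≡ 6 (mod 11); P is NOT on the curve.

Evaluate F(8, 7, 2) term-by-term (mod 11).
  -3*X**2 ↦ -3·64·1·1 = -192
  -X*Z ↦ -1·8·1·2 = -16
  -Y*Z ↦ -1·1·7·2 = -14
  2*Z**2 ↦ 2·1·1·4 = 8
Sum: F(8, 7, 2) = (-192) + (-16) + (-14) + (8) = -214.
Reducing mod 11: -214 ≡ 6 (mod 11).
Since F(a, b, c) ≡ 6 ≠ 0 (mod 11), P does NOT lie on the curve.


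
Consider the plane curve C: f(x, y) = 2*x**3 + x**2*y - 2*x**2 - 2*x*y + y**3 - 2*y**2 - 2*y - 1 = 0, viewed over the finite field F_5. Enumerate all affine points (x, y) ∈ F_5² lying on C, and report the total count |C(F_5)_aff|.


Affine F_5-points: {(0, 2), (1, 1), (2, 3), (3, 0), (3, 1), (4, 0), (4, 1)}; count = 7.

For each of the 25 pairs (x, y) ∈ F_5², evaluate f(x, y) mod 5. Record the zeros.
  x = 0: [0↦4, 1↦1, 2↦0, 3↦2, 4↦3]  zeros at y ∈ {2}
  x = 1: [0↦4, 1↦0, 2↦3, 3↦4, 4↦4]  zeros at y ∈ {1}
  x = 2: [0↦2, 1↦4, 2↦3, 3↦0, 4↦1]  zeros at y ∈ {3}
  x = 3: [0↦0, 1↦0, 2↦2, 3↦2, 4↦1]  zeros at y ∈ {0, 1}
  x = 4: [0↦0, 1↦0, 2↦2, 3↦2, 4↦1]  zeros at y ∈ {0, 1}
Collecting zeros: affine points = {(0, 2), (1, 1), (2, 3), (3, 0), (3, 1), (4, 0), (4, 1)}.
Total count |C(F_5)_aff| = 7.


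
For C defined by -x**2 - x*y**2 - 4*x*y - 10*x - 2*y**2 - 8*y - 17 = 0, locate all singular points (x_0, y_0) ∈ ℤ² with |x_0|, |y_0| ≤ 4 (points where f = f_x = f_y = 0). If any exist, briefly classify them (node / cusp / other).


Singular points: {(-3, -2)}; classification: node.

Compute partial derivatives:
  f_x = -2*x - y**2 - 4*y - 10.
  f_y = -2*x*y - 4*x - 4*y - 8.
Scan x_0 ∈ {−4, ..., 4}. For each x_0, f_y(x_0, y) is a polynomial in y; find its integer roots y ∈ {−4, ..., 4}, then test f_x and f at those candidates.
  x = -4: f_y(-4, y) = 4*y + 8; vanishes at y ∈ {-2}. (-4, -2): f_x = 2 ≠ 0.
  x = -3: f_y(-3, y) = 2*y + 4; vanishes at y ∈ {-2}. (-3, -2): f_x = 0, f = 0 — SINGULAR.
  x = -2: f_y(-2, y) = 0; vanishes at y ∈ {-4, -3, -2, -1, 0, 1, 2, 3, 4}. (-2, -4): f_x = -6 ≠ 0; (-2, -3): f_x = -3 ≠ 0; (-2, -2): f_x = -2 ≠ 0; (-2, -1): f_x = -3 ≠ 0; (-2, 0): f_x = -6 ≠ 0; (-2, 1): f_x = -11 ≠ 0; (-2, 2): f_x = -18 ≠ 0; (-2, 3): f_x = -27 ≠ 0; (-2, 4): f_x = -38 ≠ 0.
  x = -1: f_y(-1, y) = -2*y - 4; vanishes at y ∈ {-2}. (-1, -2): f_x = -4 ≠ 0.
  x = 0: f_y(0, y) = -4*y - 8; vanishes at y ∈ {-2}. (0, -2): f_x = -6 ≠ 0.
  x = 1: f_y(1, y) = -6*y - 12; vanishes at y ∈ {-2}. (1, -2): f_x = -8 ≠ 0.
  x = 2: f_y(2, y) = -8*y - 16; vanishes at y ∈ {-2}. (2, -2): f_x = -10 ≠ 0.
  x = 3: f_y(3, y) = -10*y - 20; vanishes at y ∈ {-2}. (3, -2): f_x = -12 ≠ 0.
  x = 4: f_y(4, y) = -12*y - 24; vanishes at y ∈ {-2}. (4, -2): f_x = -14 ≠ 0.
Only singular point on the grid: (-3, -2).
Classify: substitute x = -3 + u, y = -2 + v and expand: f = -u**2 - u*v**2 + v**2.
No constant or linear terms (consistent with a singular point). Quadratic part: -u**2 + v**2. Cubic part: -u*v**2.
The quadratic part v**2 - u**2 = (v − u)(v + u) splits into two distinct linear factors, so there are two distinct tangent lines y − -2 = ±(x − -3) — this is a node (ordinary double point).
Classification: node.


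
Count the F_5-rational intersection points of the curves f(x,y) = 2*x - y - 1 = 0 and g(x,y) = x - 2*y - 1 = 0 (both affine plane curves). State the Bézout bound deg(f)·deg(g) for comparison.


Common zeros: {(2, 3)}; count = 1; Bézout bound = 1.

deg(f) = 1, deg(g) = 1, so Bézout bound = 1.
Scan x ∈ F_5. For each x, list the y ∈ F_5 with f(x, y) ≡ 0 and those with g(x, y) ≡ 0 (mod 5); the common zeros in that column are the intersection.
  x = 0: f ≡ 0 at y ∈ {4}; g ≡ 0 at y ∈ {2}; common: ∅.
  x = 1: f ≡ 0 at y ∈ {1}; g ≡ 0 at y ∈ {0}; common: ∅.
  x = 2: f ≡ 0 at y ∈ {3}; g ≡ 0 at y ∈ {3}; common: {3}.
  x = 3: f ≡ 0 at y ∈ {0}; g ≡ 0 at y ∈ {1}; common: ∅.
  x = 4: f ≡ 0 at y ∈ {2}; g ≡ 0 at y ∈ {4}; common: ∅.
Collecting: common zeros = {(2, 3)}, so the count is 1.
Comparison with the Bézout bound: 1 ≤ 1 = deg(f)·deg(g), as expected for curves with no common component (the bound is attained).


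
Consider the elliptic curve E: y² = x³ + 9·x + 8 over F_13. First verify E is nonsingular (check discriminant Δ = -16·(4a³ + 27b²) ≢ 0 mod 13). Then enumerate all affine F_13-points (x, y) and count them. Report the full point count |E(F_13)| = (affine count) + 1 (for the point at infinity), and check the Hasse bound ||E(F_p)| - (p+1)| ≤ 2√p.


Affine points = {(3, 6), (3, 7), (4, 2), (4, 11), (5, 3), (5, 10), (9, 5), (9, 8)}; affine count = 8; |E(F_13)| = 9.

Discriminant check: Δ ∝ 4a³ + 27b² = 4·9³ + 27·8² = 4·729 + 27·64 ≡ 3 (mod 13). Nonzero ⇒ E is nonsingular.
For each x ∈ F_13, compute rhs = x³ + 9·x + 8 mod 13, then count y ∈ F_13 with y² ≡ rhs.
  x = 0: rhs = 8, matching y values: none (0 points).
  x = 1: rhs = 5, matching y values: none (0 points).
  x = 2: rhs = 8, matching y values: none (0 points).
  x = 3: rhs = 10, matching y values: 6, 7 (2 points).
  x = 4: rhs = 4, matching y values: 2, 11 (2 points).
  x = 5: rhs = 9, matching y values: 3, 10 (2 points).
  x = 6: rhs = 5, matching y values: none (0 points).
  x = 7: rhs = 11, matching y values: none (0 points).
  x = 8: rhs = 7, matching y values: none (0 points).
  x = 9: rhs = 12, matching y values: 5, 8 (2 points).
  x = 10: rhs = 6, matching y values: none (0 points).
  x = 11: rhs = 8, matching y values: none (0 points).
  x = 12: rhs = 11, matching y values: none (0 points).
Total affine count: 8.
Full point count |E(F_13)| = 8 + 1 = 9.
Hasse bound: |9 − (13+1)| = |-5| = 5 ≤ 2√13 ≈ 7.2111 ✓.


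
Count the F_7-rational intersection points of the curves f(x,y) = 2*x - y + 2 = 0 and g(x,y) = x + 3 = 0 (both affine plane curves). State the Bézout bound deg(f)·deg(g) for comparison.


Common zeros: {(4, 3)}; count = 1; Bézout bound = 1.

deg(f) = 1, deg(g) = 1, so Bézout bound = 1.
Scan x ∈ F_7. For each x, list the y ∈ F_7 with f(x, y) ≡ 0 and those with g(x, y) ≡ 0 (mod 7); the common zeros in that column are the intersection.
  x = 0: f ≡ 0 at y ∈ {2}; g ≡ 0 at y ∈ ∅; common: ∅.
  x = 1: f ≡ 0 at y ∈ {4}; g ≡ 0 at y ∈ ∅; common: ∅.
  x = 2: f ≡ 0 at y ∈ {6}; g ≡ 0 at y ∈ ∅; common: ∅.
  x = 3: f ≡ 0 at y ∈ {1}; g ≡ 0 at y ∈ ∅; common: ∅.
  x = 4: f ≡ 0 at y ∈ {3}; g ≡ 0 at y ∈ {0, 1, 2, 3, 4, 5, 6}; common: {3}.
  x = 5: f ≡ 0 at y ∈ {5}; g ≡ 0 at y ∈ ∅; common: ∅.
  x = 6: f ≡ 0 at y ∈ {0}; g ≡ 0 at y ∈ ∅; common: ∅.
Collecting: common zeros = {(4, 3)}, so the count is 1.
Comparison with the Bézout bound: 1 ≤ 1 = deg(f)·deg(g), as expected for curves with no common component (the bound is attained).


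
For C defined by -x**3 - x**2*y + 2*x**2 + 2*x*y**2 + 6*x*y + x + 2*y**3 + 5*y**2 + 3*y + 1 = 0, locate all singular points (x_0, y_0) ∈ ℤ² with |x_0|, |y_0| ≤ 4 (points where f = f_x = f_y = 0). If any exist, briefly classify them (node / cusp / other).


Singular points: {(1, -1)}; classification: cusp.

Compute partial derivatives:
  f_x = -3*x**2 - 2*x*y + 4*x + 2*y**2 + 6*y + 1.
  f_y = -x**2 + 4*x*y + 6*x + 6*y**2 + 10*y + 3.
Scan x_0 ∈ {−4, ..., 4}. For each x_0, f_y(x_0, y) is a polynomial in y; find its integer roots y ∈ {−4, ..., 4}, then test f_x and f at those candidates.
  x = -4: f_y(-4, y) = 6*y**2 - 6*y - 37; no integer root y with |y| ≤ 4.
  x = -3: f_y(-3, y) = 6*y**2 - 2*y - 24; no integer root y with |y| ≤ 4.
  x = -2: f_y(-2, y) = 6*y**2 + 2*y - 13; no integer root y with |y| ≤ 4.
  x = -1: f_y(-1, y) = 6*y**2 + 6*y - 4; no integer root y with |y| ≤ 4.
  x = 0: f_y(0, y) = 6*y**2 + 10*y + 3; no integer root y with |y| ≤ 4.
  x = 1: f_y(1, y) = 6*y**2 + 14*y + 8; vanishes at y ∈ {-1}. (1, -1): f_x = 0, f = 0 — SINGULAR.
  x = 2: f_y(2, y) = 6*y**2 + 18*y + 11; no integer root y with |y| ≤ 4.
  x = 3: f_y(3, y) = 6*y**2 + 22*y + 12; vanishes at y ∈ {-3}. (3, -3): f_x = 4 ≠ 0.
  x = 4: f_y(4, y) = 6*y**2 + 26*y + 11; no integer root y with |y| ≤ 4.
Only singular point on the grid: (1, -1).
Classify: substitute x = 1 + u, y = -1 + v and expand: f = -u**3 - u**2*v + 2*u*v**2 + 2*v**3 + v**2.
No constant or linear terms (consistent with a singular point). Quadratic part: v**2. Cubic part: -u**3 - u**2*v + 2*u*v**2 + 2*v**3.
The quadratic part v**2 is a perfect square, so there is a single (double) tangent line v = 0, i.e. y = -1. Restricting the cubic part to that line (v = 0) leaves -u**3 ≠ 0, so f is not divisible by v and the branch is v² ≈ u**3 to lowest order — this is a cusp.
Classification: cusp.


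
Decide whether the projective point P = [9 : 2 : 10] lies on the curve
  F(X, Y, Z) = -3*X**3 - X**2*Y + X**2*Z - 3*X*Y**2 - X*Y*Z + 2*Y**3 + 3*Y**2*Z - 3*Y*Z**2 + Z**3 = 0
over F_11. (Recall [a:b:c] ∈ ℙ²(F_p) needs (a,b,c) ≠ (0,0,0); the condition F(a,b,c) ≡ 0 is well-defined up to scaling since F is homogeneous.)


F(9,2,10) ≡ 7 (mod 11); P is NOT on the curve.

Evaluate F(9, 2, 10) term-by-term (mod 11).
  -3*X**3 ↦ -3·729·1·1 = -2187
  -X**2*Y ↦ -1·81·2·1 = -162
  X**2*Z ↦ 1·81·1·10 = 810
  -3*X*Y**2 ↦ -3·9·4·1 = -108
  -X*Y*Z ↦ -1·9·2·10 = -180
  2*Y**3 ↦ 2·1·8·1 = 16
  3*Y**2*Z ↦ 3·1·4·10 = 120
  -3*Y*Z**2 ↦ -3·1·2·100 = -600
  Z**3 ↦ 1·1·1·1000 = 1000
Sum: F(9, 2, 10) = (-2187) + (-162) + (810) + (-108) + (-180) + (16) + (120) + (-600) + (1000) = -1291.
Reducing mod 11: -1291 ≡ 7 (mod 11).
Since F(a, b, c) ≡ 7 ≠ 0 (mod 11), P does NOT lie on the curve.


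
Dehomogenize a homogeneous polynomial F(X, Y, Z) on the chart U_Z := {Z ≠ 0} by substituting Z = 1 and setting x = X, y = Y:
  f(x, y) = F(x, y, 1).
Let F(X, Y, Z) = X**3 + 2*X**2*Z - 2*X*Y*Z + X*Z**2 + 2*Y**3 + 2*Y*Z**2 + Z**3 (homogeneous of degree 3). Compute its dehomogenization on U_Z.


f(x, y) = x**3 + 2*x**2 - 2*x*y + x + 2*y**3 + 2*y + 1

On U_Z we set Z = 1. Each monomial c·X^i·Y^j·Z^k in F becomes c·x^i·y^j·1^k = c·x^i·y^j.
Substituting Z = 1: F(X, Y, 1) = x**3 + 2*x**2 - 2*x*y + x + 2*y**3 + 2*y + 1.
Note: deg(f) ≤ deg(F) = 3; strict inequality happens when F is divisible by Z (lost terms).


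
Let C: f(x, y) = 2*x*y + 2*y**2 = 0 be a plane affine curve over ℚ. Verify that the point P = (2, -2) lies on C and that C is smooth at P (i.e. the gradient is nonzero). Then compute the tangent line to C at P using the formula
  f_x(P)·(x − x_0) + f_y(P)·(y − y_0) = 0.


Tangent line at P: -4*x - 4*y = 0.

Step 1: f(2, -2) = 0, so P lies on C.
Step 2: partial derivatives
  f_x(x, y) = 2*y, f_y(x, y) = 2*x + 4*y.
  f_x(P) = -4, f_y(P) = -4 (gradient nonzero, so P is smooth).
Step 3: tangent line at P: -4·(x − 2) + -4·(y − -2) = 0.
Expanding: -4*x - 4*y = 0.


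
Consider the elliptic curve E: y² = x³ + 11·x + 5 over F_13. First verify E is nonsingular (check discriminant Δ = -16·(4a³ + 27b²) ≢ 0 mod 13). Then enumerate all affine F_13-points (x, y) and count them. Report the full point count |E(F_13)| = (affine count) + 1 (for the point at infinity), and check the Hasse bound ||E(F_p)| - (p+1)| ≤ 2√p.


Affine points = {(1, 2), (1, 11), (2, 3), (2, 10), (3, 0), (4, 3), (4, 10), (5, 4), (5, 9), (6, 1), (6, 12), (7, 3), (7, 10), (9, 1), (9, 12), (10, 6), (10, 7), (11, 1), (11, 12)}; affine count = 19; |E(F_13)| = 20.

Discriminant check: Δ ∝ 4a³ + 27b² = 4·11³ + 27·5² = 4·1331 + 27·25 ≡ 6 (mod 13). Nonzero ⇒ E is nonsingular.
For each x ∈ F_13, compute rhs = x³ + 11·x + 5 mod 13, then count y ∈ F_13 with y² ≡ rhs.
  x = 0: rhs = 5, matching y values: none (0 points).
  x = 1: rhs = 4, matching y values: 2, 11 (2 points).
  x = 2: rhs = 9, matching y values: 3, 10 (2 points).
  x = 3: rhs = 0, matching y values: 0 (1 points).
  x = 4: rhs = 9, matching y values: 3, 10 (2 points).
  x = 5: rhs = 3, matching y values: 4, 9 (2 points).
  x = 6: rhs = 1, matching y values: 1, 12 (2 points).
  x = 7: rhs = 9, matching y values: 3, 10 (2 points).
  x = 8: rhs = 7, matching y values: none (0 points).
  x = 9: rhs = 1, matching y values: 1, 12 (2 points).
  x = 10: rhs = 10, matching y values: 6, 7 (2 points).
  x = 11: rhs = 1, matching y values: 1, 12 (2 points).
  x = 12: rhs = 6, matching y values: none (0 points).
Total affine count: 19.
Full point count |E(F_13)| = 19 + 1 = 20.
Hasse bound: |20 − (13+1)| = |6| = 6 ≤ 2√13 ≈ 7.2111 ✓.


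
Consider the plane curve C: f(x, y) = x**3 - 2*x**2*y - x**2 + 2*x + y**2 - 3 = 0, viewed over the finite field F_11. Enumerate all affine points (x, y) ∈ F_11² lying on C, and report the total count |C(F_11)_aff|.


Affine F_11-points: {(0, 5), (0, 6), (2, 4), (3, 2), (3, 5), (4, 1), (4, 9), (5, 2), (5, 4), (8, 2), (8, 5)}; count = 11.

For each of the 121 pairs (x, y) ∈ F_11², evaluate f(x, y) mod 11. Record the zeros.
  x = 0: [0↦8, 1↦9, 2↦1, 3↦6, 4↦2, 5↦0, 6↦0, 7↦2, 8↦6, 9↦1, 10↦9]  zeros at y ∈ {5, 6}
  x = 1: [0↦10, 1↦9, 2↦10, 3↦2, 4↦7, 5↦3, 6↦1, 7↦1, 8↦3, 9↦7, 10↦2]  zeros at y ∈ ∅
  x = 2: [0↦5, 1↦9, 2↦4, 3↦1, 4↦0, 5↦1, 6↦4, 7↦9, 8↦5, 9↦3, 10↦3]  zeros at y ∈ {4}
  x = 3: [0↦10, 1↦4, 2↦0, 3↦9, 4↦9, 5↦0, 6↦4, 7↦10, 8↦7, 9↦6, 10↦7]  zeros at y ∈ {2, 5}
  x = 4: [0↦9, 1↦0, 2↦4, 3↦10, 4↦7, 5↦6, 6↦7, 7↦10, 8↦4, 9↦0, 10↦9]  zeros at y ∈ {1, 9}
  x = 5: [0↦8, 1↦3, 2↦0, 3↦10, 4↦0, 5↦3, 6↦8, 7↦4, 8↦2, 9↦2, 10↦4]  zeros at y ∈ {2, 4}
  x = 6: [0↦2, 1↦8, 2↦5, 3↦4, 4↦5, 5↦8, 6↦2, 7↦9, 8↦7, 9↦7, 10↦9]  zeros at y ∈ ∅
  x = 7: [0↦8, 1↦10, 2↦3, 3↦9, 4↦6, 5↦5, 6↦6, 7↦9, 8↦3, 9↦10, 10↦8]  zeros at y ∈ ∅
  x = 8: [0↦10, 1↦4, 2↦0, 3↦9, 4↦9, 5↦0, 6↦4, 7↦10, 8↦7, 9↦6, 10↦7]  zeros at y ∈ {2, 5}
  x = 9: [0↦3, 1↦7, 2↦2, 3↦10, 4↦9, 5↦10, 6↦2, 7↦7, 8↦3, 9↦1, 10↦1]  zeros at y ∈ ∅
  x = 10: [0↦4, 1↦3, 2↦4, 3↦7, 4↦1, 5↦8, 6↦6, 7↦6, 8↦8, 9↦1, 10↦7]  zeros at y ∈ ∅
Collecting zeros: affine points = {(0, 5), (0, 6), (2, 4), (3, 2), (3, 5), (4, 1), (4, 9), (5, 2), (5, 4), (8, 2), (8, 5)}.
Total count |C(F_11)_aff| = 11.


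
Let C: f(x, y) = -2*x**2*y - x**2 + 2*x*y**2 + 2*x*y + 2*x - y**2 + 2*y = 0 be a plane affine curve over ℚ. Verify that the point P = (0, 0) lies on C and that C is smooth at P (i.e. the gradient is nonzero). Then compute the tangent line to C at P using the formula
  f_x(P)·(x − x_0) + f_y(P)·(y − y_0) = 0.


Tangent line at P: 2*x + 2*y = 0.

Step 1: f(0, 0) = 0, so P lies on C.
Step 2: partial derivatives
  f_x(x, y) = -4*x*y - 2*x + 2*y**2 + 2*y + 2, f_y(x, y) = -2*x**2 + 4*x*y + 2*x - 2*y + 2.
  f_x(P) = 2, f_y(P) = 2 (gradient nonzero, so P is smooth).
Step 3: tangent line at P: 2·(x − 0) + 2·(y − 0) = 0.
Expanding: 2*x + 2*y = 0.


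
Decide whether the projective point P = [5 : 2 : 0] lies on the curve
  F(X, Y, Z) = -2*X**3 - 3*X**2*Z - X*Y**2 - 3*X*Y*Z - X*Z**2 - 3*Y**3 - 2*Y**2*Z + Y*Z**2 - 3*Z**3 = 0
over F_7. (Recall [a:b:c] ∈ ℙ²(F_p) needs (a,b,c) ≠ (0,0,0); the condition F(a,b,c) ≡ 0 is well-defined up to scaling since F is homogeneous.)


F(5,2,0) ≡ 0 (mod 7); P is on the curve.

Evaluate F(5, 2, 0) term-by-term (mod 7).
  -2*X**3 ↦ -2·125·1·1 = -250
  -3*X**2*Z ↦ -3·25·1·0 = 0
  -X*Y**2 ↦ -1·5·4·1 = -20
  -3*X*Y*Z ↦ -3·5·2·0 = 0
  -X*Z**2 ↦ -1·5·1·0 = 0
  -3*Y**3 ↦ -3·1·8·1 = -24
  -2*Y**2*Z ↦ -2·1·4·0 = 0
  Y*Z**2 ↦ 1·1·2·0 = 0
  -3*Z**3 ↦ -3·1·1·0 = 0
Sum: F(5, 2, 0) = (-250) + (0) + (-20) + (0) + (0) + (-24) + (0) + (0) + (0) = -294.
Reducing mod 7: -294 ≡ 0 (mod 7).
Since F(a, b, c) ≡ 0 (mod 7), P lies on the curve.


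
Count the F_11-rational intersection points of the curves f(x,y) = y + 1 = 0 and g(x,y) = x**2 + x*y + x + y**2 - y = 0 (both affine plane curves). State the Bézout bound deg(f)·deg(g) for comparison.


Common zeros: {(3, 10), (8, 10)}; count = 2; Bézout bound = 2.

deg(f) = 1, deg(g) = 2, so Bézout bound = 2.
Scan x ∈ F_11. For each x, list the y ∈ F_11 with f(x, y) ≡ 0 and those with g(x, y) ≡ 0 (mod 11); the common zeros in that column are the intersection.
  x = 0: f ≡ 0 at y ∈ {10}; g ≡ 0 at y ∈ {0, 1}; common: ∅.
  x = 1: f ≡ 0 at y ∈ {10}; g ≡ 0 at y ∈ {3, 8}; common: ∅.
  x = 2: f ≡ 0 at y ∈ {10}; g ≡ 0 at y ∈ ∅; common: ∅.
  x = 3: f ≡ 0 at y ∈ {10}; g ≡ 0 at y ∈ {10}; common: {10}.
  x = 4: f ≡ 0 at y ∈ {10}; g ≡ 0 at y ∈ ∅; common: ∅.
  x = 5: f ≡ 0 at y ∈ {10}; g ≡ 0 at y ∈ ∅; common: ∅.
  x = 6: f ≡ 0 at y ∈ {10}; g ≡ 0 at y ∈ {3}; common: ∅.
  x = 7: f ≡ 0 at y ∈ {10}; g ≡ 0 at y ∈ ∅; common: ∅.
  x = 8: f ≡ 0 at y ∈ {10}; g ≡ 0 at y ∈ {5, 10}; common: {10}.
  x = 9: f ≡ 0 at y ∈ {10}; g ≡ 0 at y ∈ {1, 2}; common: ∅.
  x = 10: f ≡ 0 at y ∈ {10}; g ≡ 0 at y ∈ {0, 2}; common: ∅.
Collecting: common zeros = {(3, 10), (8, 10)}, so the count is 2.
Comparison with the Bézout bound: 2 ≤ 2 = deg(f)·deg(g), as expected for curves with no common component (the bound is attained).


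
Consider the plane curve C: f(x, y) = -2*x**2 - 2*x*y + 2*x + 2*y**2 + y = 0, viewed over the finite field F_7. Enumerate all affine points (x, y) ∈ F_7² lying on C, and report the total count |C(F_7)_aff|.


Affine F_7-points: {(0, 0), (0, 3), (1, 0), (1, 4), (3, 2), (3, 4), (5, 3), (5, 5)}; count = 8.

For each of the 49 pairs (x, y) ∈ F_7², evaluate f(x, y) mod 7. Record the zeros.
  x = 0: [0↦0, 1↦3, 2↦3, 3↦0, 4↦1, 5↦6, 6↦1]  zeros at y ∈ {0, 3}
  x = 1: [0↦0, 1↦1, 2↦6, 3↦1, 4↦0, 5↦3, 6↦3]  zeros at y ∈ {0, 4}
  x = 2: [0↦3, 1↦2, 2↦5, 3↦5, 4↦2, 5↦3, 6↦1]  zeros at y ∈ ∅
  x = 3: [0↦2, 1↦6, 2↦0, 3↦5, 4↦0, 5↦6, 6↦2]  zeros at y ∈ {2, 4}
  x = 4: [0↦4, 1↦6, 2↦5, 3↦1, 4↦1, 5↦5, 6↦6]  zeros at y ∈ ∅
  x = 5: [0↦2, 1↦2, 2↦6, 3↦0, 4↦5, 5↦0, 6↦6]  zeros at y ∈ {3, 5}
  x = 6: [0↦3, 1↦1, 2↦3, 3↦2, 4↦5, 5↦5, 6↦2]  zeros at y ∈ ∅
Collecting zeros: affine points = {(0, 0), (0, 3), (1, 0), (1, 4), (3, 2), (3, 4), (5, 3), (5, 5)}.
Total count |C(F_7)_aff| = 8.


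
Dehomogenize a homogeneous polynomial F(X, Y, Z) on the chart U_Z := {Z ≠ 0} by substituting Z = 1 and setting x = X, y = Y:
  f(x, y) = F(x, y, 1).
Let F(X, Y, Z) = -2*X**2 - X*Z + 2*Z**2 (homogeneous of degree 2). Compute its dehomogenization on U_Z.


f(x, y) = -2*x**2 - x + 2

On U_Z we set Z = 1. Each monomial c·X^i·Y^j·Z^k in F becomes c·x^i·y^j·1^k = c·x^i·y^j.
Substituting Z = 1: F(X, Y, 1) = -2*x**2 - x + 2.
Note: deg(f) ≤ deg(F) = 2; strict inequality happens when F is divisible by Z (lost terms).


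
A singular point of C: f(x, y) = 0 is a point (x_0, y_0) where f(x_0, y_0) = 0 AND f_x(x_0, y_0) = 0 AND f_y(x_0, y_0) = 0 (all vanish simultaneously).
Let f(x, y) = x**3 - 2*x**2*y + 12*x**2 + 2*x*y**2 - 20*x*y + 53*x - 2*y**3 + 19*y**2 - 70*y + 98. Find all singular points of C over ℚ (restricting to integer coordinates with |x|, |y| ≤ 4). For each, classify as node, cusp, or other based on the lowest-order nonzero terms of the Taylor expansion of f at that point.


Singular points: {(-3, 2)}; classification: node.

Compute partial derivatives:
  f_x = 3*x**2 - 4*x*y + 24*x + 2*y**2 - 20*y + 53.
  f_y = -2*x**2 + 4*x*y - 20*x - 6*y**2 + 38*y - 70.
Scan x_0 ∈ {−4, ..., 4}. For each x_0, f_y(x_0, y) is a polynomial in y; find its integer roots y ∈ {−4, ..., 4}, then test f_x and f at those candidates.
  x = -4: f_y(-4, y) = -6*y**2 + 22*y - 22; no integer root y with |y| ≤ 4.
  x = -3: f_y(-3, y) = -6*y**2 + 26*y - 28; vanishes at y ∈ {2}. (-3, 2): f_x = 0, f = 0 — SINGULAR.
  x = -2: f_y(-2, y) = -6*y**2 + 30*y - 38; no integer root y with |y| ≤ 4.
  x = -1: f_y(-1, y) = -6*y**2 + 34*y - 52; no integer root y with |y| ≤ 4.
  x = 0: f_y(0, y) = -6*y**2 + 38*y - 70; no integer root y with |y| ≤ 4.
  x = 1: f_y(1, y) = -6*y**2 + 42*y - 92; no integer root y with |y| ≤ 4.
  x = 2: f_y(2, y) = -6*y**2 + 46*y - 118; no integer root y with |y| ≤ 4.
  x = 3: f_y(3, y) = -6*y**2 + 50*y - 148; no integer root y with |y| ≤ 4.
  x = 4: f_y(4, y) = -6*y**2 + 54*y - 182; no integer root y with |y| ≤ 4.
Only singular point on the grid: (-3, 2).
Classify: substitute x = -3 + u, y = 2 + v and expand: f = u**3 - 2*u**2*v - u**2 + 2*u*v**2 - 2*v**3 + v**2.
No constant or linear terms (consistent with a singular point). Quadratic part: -u**2 + v**2. Cubic part: u**3 - 2*u**2*v + 2*u*v**2 - 2*v**3.
The quadratic part v**2 - u**2 = (v − u)(v + u) splits into two distinct linear factors, so there are two distinct tangent lines y − 2 = ±(x − -3) — this is a node (ordinary double point).
Classification: node.


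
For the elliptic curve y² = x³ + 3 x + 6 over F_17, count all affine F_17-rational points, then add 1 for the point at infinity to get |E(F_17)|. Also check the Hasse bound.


Affine points = {(3, 5), (3, 12), (6, 6), (6, 11), (7, 8), (7, 9), (8, 7), (8, 10), (10, 4), (10, 13), (12, 6), (12, 11), (13, 7), (13, 10), (14, 2), (14, 15), (15, 3), (15, 14), (16, 6), (16, 11)}; affine count = 20; |E(F_17)| = 21.

Discriminant check: Δ ∝ 4a³ + 27b² = 4·3³ + 27·6² = 4·27 + 27·36 ≡ 9 (mod 17). Nonzero ⇒ E is nonsingular.
For each x ∈ F_17, compute rhs = x³ + 3·x + 6 mod 17, then count y ∈ F_17 with y² ≡ rhs.
  x = 0: rhs = 6, matching y values: none (0 points).
  x = 1: rhs = 10, matching y values: none (0 points).
  x = 2: rhs = 3, matching y values: none (0 points).
  x = 3: rhs = 8, matching y values: 5, 12 (2 points).
  x = 4: rhs = 14, matching y values: none (0 points).
  x = 5: rhs = 10, matching y values: none (0 points).
  x = 6: rhs = 2, matching y values: 6, 11 (2 points).
  x = 7: rhs = 13, matching y values: 8, 9 (2 points).
  x = 8: rhs = 15, matching y values: 7, 10 (2 points).
  x = 9: rhs = 14, matching y values: none (0 points).
  x = 10: rhs = 16, matching y values: 4, 13 (2 points).
  x = 11: rhs = 10, matching y values: none (0 points).
  x = 12: rhs = 2, matching y values: 6, 11 (2 points).
  x = 13: rhs = 15, matching y values: 7, 10 (2 points).
  x = 14: rhs = 4, matching y values: 2, 15 (2 points).
  x = 15: rhs = 9, matching y values: 3, 14 (2 points).
  x = 16: rhs = 2, matching y values: 6, 11 (2 points).
Total affine count: 20.
Full point count |E(F_17)| = 20 + 1 = 21.
Hasse bound: |21 − (17+1)| = |3| = 3 ≤ 2√17 ≈ 8.2462 ✓.


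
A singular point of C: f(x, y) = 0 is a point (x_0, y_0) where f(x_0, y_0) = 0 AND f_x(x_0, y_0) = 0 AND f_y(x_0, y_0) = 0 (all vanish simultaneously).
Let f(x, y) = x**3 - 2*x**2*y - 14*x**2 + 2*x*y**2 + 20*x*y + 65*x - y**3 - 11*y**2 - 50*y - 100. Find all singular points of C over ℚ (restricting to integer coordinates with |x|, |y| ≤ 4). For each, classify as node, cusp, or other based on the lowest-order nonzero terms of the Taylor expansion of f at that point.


Singular points: {(3, -2)}; classification: node.

Compute partial derivatives:
  f_x = 3*x**2 - 4*x*y - 28*x + 2*y**2 + 20*y + 65.
  f_y = -2*x**2 + 4*x*y + 20*x - 3*y**2 - 22*y - 50.
Scan x_0 ∈ {−4, ..., 4}. For each x_0, f_y(x_0, y) is a polynomial in y; find its integer roots y ∈ {−4, ..., 4}, then test f_x and f at those candidates.
  x = -4: f_y(-4, y) = -3*y**2 - 38*y - 162; no integer root y with |y| ≤ 4.
  x = -3: f_y(-3, y) = -3*y**2 - 34*y - 128; no integer root y with |y| ≤ 4.
  x = -2: f_y(-2, y) = -3*y**2 - 30*y - 98; no integer root y with |y| ≤ 4.
  x = -1: f_y(-1, y) = -3*y**2 - 26*y - 72; no integer root y with |y| ≤ 4.
  x = 0: f_y(0, y) = -3*y**2 - 22*y - 50; no integer root y with |y| ≤ 4.
  x = 1: f_y(1, y) = -3*y**2 - 18*y - 32; no integer root y with |y| ≤ 4.
  x = 2: f_y(2, y) = -3*y**2 - 14*y - 18; no integer root y with |y| ≤ 4.
  x = 3: f_y(3, y) = -3*y**2 - 10*y - 8; vanishes at y ∈ {-2}. (3, -2): f_x = 0, f = 0 — SINGULAR.
  x = 4: f_y(4, y) = -3*y**2 - 6*y - 2; no integer root y with |y| ≤ 4.
Only singular point on the grid: (3, -2).
Classify: substitute x = 3 + u, y = -2 + v and expand: f = u**3 - 2*u**2*v - u**2 + 2*u*v**2 - v**3 + v**2.
No constant or linear terms (consistent with a singular point). Quadratic part: -u**2 + v**2. Cubic part: u**3 - 2*u**2*v + 2*u*v**2 - v**3.
The quadratic part v**2 - u**2 = (v − u)(v + u) splits into two distinct linear factors, so there are two distinct tangent lines y − -2 = ±(x − 3) — this is a node (ordinary double point).
Classification: node.


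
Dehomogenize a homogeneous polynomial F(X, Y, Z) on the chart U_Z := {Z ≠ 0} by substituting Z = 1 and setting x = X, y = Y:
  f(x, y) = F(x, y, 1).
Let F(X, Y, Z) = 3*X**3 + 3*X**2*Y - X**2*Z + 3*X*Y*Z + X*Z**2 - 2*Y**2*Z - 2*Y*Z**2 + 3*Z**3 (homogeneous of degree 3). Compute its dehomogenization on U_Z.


f(x, y) = 3*x**3 + 3*x**2*y - x**2 + 3*x*y + x - 2*y**2 - 2*y + 3

On U_Z we set Z = 1. Each monomial c·X^i·Y^j·Z^k in F becomes c·x^i·y^j·1^k = c·x^i·y^j.
Substituting Z = 1: F(X, Y, 1) = 3*x**3 + 3*x**2*y - x**2 + 3*x*y + x - 2*y**2 - 2*y + 3.
Note: deg(f) ≤ deg(F) = 3; strict inequality happens when F is divisible by Z (lost terms).
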